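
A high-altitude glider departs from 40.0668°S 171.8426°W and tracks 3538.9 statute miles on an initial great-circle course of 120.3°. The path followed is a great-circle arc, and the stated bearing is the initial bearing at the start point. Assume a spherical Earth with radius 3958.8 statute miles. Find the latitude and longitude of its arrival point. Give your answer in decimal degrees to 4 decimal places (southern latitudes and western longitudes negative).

Angular distance δ = d/R = 3538.9 / 3958.8 = 0.893933 rad.
Converting: φ₁ = -0.699298 rad, θ = 2.099631 rad.
Destination latitude: φ₂ = arcsin( sin φ₁ cos δ + cos φ₁ sin δ cos θ ) = arcsin(-0.704160) = -44.7617°.
Δλ = atan2( sin θ sin δ cos φ₁ , cos δ − sin φ₁ sin φ₂ ) = atan2(0.515083, 0.173097) = 1.246597 rad = 71.4247°.
λ₂ = λ₁ + Δλ = -100.4179°.

latitude -44.7617°, longitude -100.4179°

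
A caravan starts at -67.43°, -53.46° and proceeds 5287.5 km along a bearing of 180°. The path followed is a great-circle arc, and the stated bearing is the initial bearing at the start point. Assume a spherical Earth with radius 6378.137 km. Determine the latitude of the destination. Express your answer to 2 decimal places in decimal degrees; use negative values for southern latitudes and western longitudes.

The arc subtends δ = 5287.5/6378.137 = 0.829004 rad at the centre.
Converting: φ₁ = -1.176876 rad, θ = 3.141593 rad.
Applying the spherical law of cosines for sides, sin φ₂ = sin φ₁ cos δ + cos φ₁ sin δ cos θ = -0.906835, so φ₂ = -65.07°.
For the longitude increment, Δλ = atan2( sin θ sin δ cos φ₁, cos δ − sin φ₁ sin φ₂ ) = atan2(0.000000, -0.161771) = 180.00°.
λ₂ = λ₁ + Δλ = 126.54°.

latitude -65.07°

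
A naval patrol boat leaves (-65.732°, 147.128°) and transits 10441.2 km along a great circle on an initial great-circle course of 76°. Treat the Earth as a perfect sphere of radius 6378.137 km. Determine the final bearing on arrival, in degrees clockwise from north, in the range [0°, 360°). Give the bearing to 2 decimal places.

The arc subtends δ = 10441.2/6378.137 = 1.637030 rad at the centre.
With φ₁ = -65.732° = -1.147240 rad and θ = 76° = 1.326450 rad:
Destination latitude: φ₂ = arcsin( sin φ₁ cos δ + cos φ₁ sin δ cos θ ) = arcsin(0.159550) = 9.181°.
Δλ = atan2( sin θ sin δ cos φ₁ , cos δ − sin φ₁ sin φ₂ ) = atan2(0.397922, 0.079266) = 1.374171 rad = 78.734°.
λ₂ = 147.128° + 78.734° = 225.862°, normalized to (−180°, 180°] → -134.138°.
The forward bearing on arrival equals the back-azimuth from the destination plus 180°.
Back-azimuth from P₂ (9.18°, -134.14°) to P₁ (-65.73°, 147.13°), with Δλ' = λ₁ − λ₂ = 281.27°: atan2( sin Δλ' cos φ₁ , cos φ₂ sin φ₁ − sin φ₂ cos φ₁ cos Δλ' ) = 203.83°.
Final bearing = (203.83° + 180°) mod 360° = 23.83°.

final bearing 23.83°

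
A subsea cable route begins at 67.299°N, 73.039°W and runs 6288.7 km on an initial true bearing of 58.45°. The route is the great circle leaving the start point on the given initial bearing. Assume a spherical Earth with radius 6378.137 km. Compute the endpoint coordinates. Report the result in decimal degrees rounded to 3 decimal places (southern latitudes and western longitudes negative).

latitude 42.661°, longitude 31.889°

The arc subtends δ = 6288.7/6378.137 = 0.985978 rad at the centre.
Converting: φ₁ = 1.174589 rad, θ = 1.020145 rad.
Destination latitude: φ₂ = arcsin( sin φ₁ cos δ + cos φ₁ sin δ cos θ ) = arcsin(0.677654) = 42.661°.
Then Δλ = atan2(0.274221, -0.073109) = 1.831342 rad, from sin θ sin δ cos φ₁ over cos δ − sin φ₁ sin φ₂.
Hence λ₂ = -73.039° + 104.928° = 31.889°.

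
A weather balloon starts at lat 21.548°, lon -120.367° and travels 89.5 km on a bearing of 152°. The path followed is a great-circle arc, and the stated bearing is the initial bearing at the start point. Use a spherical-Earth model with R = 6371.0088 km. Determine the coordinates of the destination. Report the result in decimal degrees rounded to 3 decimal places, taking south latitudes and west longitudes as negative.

latitude 20.837°, longitude -119.963°

Angular distance δ = d/R = 89.5 / 6371.0088 = 0.014048 rad.
With φ₁ = 21.548° = 0.376084 rad and θ = 152° = 2.652900 rad:
Destination latitude: φ₂ = arcsin( sin φ₁ cos δ + cos φ₁ sin δ cos θ ) = arcsin(0.355708) = 20.837°.
Δλ = atan2( sin θ sin δ cos φ₁ , cos δ − sin φ₁ sin φ₂ ) = atan2(0.006134, 0.869257) = 0.007056 rad = 0.404°.
λ₂ = -120.367° + 0.404° = -119.963°.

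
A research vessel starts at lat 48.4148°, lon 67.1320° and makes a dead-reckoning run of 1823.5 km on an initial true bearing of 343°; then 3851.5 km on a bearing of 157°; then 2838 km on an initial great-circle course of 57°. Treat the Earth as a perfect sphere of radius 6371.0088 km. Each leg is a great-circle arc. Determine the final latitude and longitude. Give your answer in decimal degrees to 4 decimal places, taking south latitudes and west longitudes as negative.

Apply the spherical direct solution leg by leg, carrying full precision between legs.
Leg 1: from (48.4148°, 67.1320°), δ = 1823.5/6371.0088 = 0.286218 rad, θ = 343° → φ = 63.7331°, λ = 56.3823°.
Leg 2: from (63.7331°, 56.3823°), δ = 3851.5/6371.0088 = 0.604535 rad, θ = 157° → φ = 30.4155°, λ = 71.3056°.
Leg 3: from (30.4155°, 71.3056°), δ = 2838/6371.0088 = 0.445455 rad, θ = 57° → φ = 41.2416°, λ = 100.0281°.

latitude 41.2416°, longitude 100.0281°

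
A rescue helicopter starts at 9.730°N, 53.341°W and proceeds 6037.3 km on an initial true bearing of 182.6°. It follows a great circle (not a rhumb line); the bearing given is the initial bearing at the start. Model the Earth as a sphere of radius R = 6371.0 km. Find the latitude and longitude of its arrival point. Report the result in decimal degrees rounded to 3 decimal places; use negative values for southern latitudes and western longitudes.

latitude -44.499°, longitude -56.301°

The arc subtends δ = 6037.3/6371 = 0.947622 rad at the centre.
Converting: φ₁ = 0.169821 rad, θ = 3.186971 rad.
Destination latitude: φ₂ = arcsin( sin φ₁ cos δ + cos φ₁ sin δ cos θ ) = arcsin(-0.700891) = -44.499°.
Then Δλ = atan2(-0.036306, 0.702070) = -0.051667 rad, from sin θ sin δ cos φ₁ over cos δ − sin φ₁ sin φ₂.
λ₂ = λ₁ + Δλ = -56.301°.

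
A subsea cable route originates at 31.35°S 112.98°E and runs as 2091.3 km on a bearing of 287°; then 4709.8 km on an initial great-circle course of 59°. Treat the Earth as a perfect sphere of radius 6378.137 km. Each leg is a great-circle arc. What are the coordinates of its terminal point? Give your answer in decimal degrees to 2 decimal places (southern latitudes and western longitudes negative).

latitude 0.64°, longitude 128.47°

Apply the spherical direct solution leg by leg, carrying full precision between legs.
Leg 1: from (-31.35°, 112.98°), δ = 2091.3/6378.137 = 0.327886 rad, θ = 287° → φ = -24.34°, λ = 93.22°.
Leg 2: from (-24.34°, 93.22°), δ = 4709.8/6378.137 = 0.738429 rad, θ = 59° → φ = 0.64°, λ = 128.47°.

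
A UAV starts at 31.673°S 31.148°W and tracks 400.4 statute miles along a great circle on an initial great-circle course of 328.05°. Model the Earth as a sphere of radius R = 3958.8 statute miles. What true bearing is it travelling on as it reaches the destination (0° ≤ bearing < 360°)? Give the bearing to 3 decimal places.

δ = 400.4/3958.8 = 0.101142 rad (5.7950°).
Converting: φ₁ = -0.552798 rad, θ = 5.725553 rad.
Destination latitude: φ₂ = arcsin( sin φ₁ cos δ + cos φ₁ sin δ cos θ ) = arcsin(-0.449474) = -26.710°.
For the longitude increment, Δλ = atan2( sin θ sin δ cos φ₁, cos δ − sin φ₁ sin φ₂ ) = atan2(-0.045473, 0.758884) = -3.429°.
Hence λ₂ = -31.148° + -3.429° = -34.577°.
The forward bearing on arrival equals the back-azimuth from the destination plus 180°.
Back-azimuth from P₂ (-26.710°, -34.577°) to P₁ (-31.673°, -31.148°), with Δλ' = λ₁ − λ₂ = 3.429°: atan2( sin Δλ' cos φ₁ , cos φ₂ sin φ₁ − sin φ₂ cos φ₁ cos Δλ' ) = 149.724°.
Final bearing = (149.724° + 180°) mod 360° = 329.724°.

final bearing 329.724°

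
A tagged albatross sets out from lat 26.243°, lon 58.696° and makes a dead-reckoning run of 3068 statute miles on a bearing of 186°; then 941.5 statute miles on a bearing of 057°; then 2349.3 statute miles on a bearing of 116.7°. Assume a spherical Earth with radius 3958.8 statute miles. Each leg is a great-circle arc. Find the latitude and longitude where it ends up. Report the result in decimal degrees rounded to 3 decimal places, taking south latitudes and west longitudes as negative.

Apply the spherical direct solution leg by leg, carrying full precision between legs.
Leg 1: from (26.243°, 58.696°), δ = 3068/3958.8 = 0.774982 rad, θ = 186° → φ = -17.953°, λ = 54.287°.
Leg 2: from (-17.953°, 54.287°), δ = 941.5/3958.8 = 0.237825 rad, θ = 57° → φ = -10.224°, λ = 65.869°.
Leg 3: from (-10.224°, 65.869°), δ = 2349.3/3958.8 = 0.593437 rad, θ = 116.7° → φ = -23.230°, λ = 98.802°.

latitude -23.230°, longitude 98.802°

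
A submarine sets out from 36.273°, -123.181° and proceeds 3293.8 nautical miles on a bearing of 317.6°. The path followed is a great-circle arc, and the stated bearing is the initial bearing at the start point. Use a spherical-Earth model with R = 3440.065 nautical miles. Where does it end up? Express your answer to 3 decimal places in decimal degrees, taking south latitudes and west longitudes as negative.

latitude 55.830°, longitude 157.778°

δ = 3293.8/3440.065 = 0.957482 rad (54.8597°).
Start latitude φ₁ = 0.633083 rad; initial bearing θ = 5.543166 rad.
Destination latitude: φ₂ = arcsin( sin φ₁ cos δ + cos φ₁ sin δ cos θ ) = arcsin(0.827376) = 55.830°.
Then Δλ = atan2(-0.444548, 0.086078) = -1.379533 rad, from sin θ sin δ cos φ₁ over cos δ − sin φ₁ sin φ₂.
λ₂ = -123.181° + -79.041° = -202.222°, normalized to (−180°, 180°] → 157.778°.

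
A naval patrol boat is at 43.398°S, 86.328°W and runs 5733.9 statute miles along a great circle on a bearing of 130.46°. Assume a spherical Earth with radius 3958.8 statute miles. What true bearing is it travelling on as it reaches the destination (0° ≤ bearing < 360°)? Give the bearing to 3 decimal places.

final bearing 41.524°

Central angle δ = d/R = 1.448393 rad.
With φ₁ = -43.398° = -0.757438 rad and θ = 130.46° = 2.276957 rad:
sin φ₂ = sin φ₁ cos δ + cos φ₁ sin δ cos θ = (-0.687062)(0.122097) + (0.726599)(0.992518)(-0.648917) = -0.551863
φ₂ = asin(-0.551863) = -0.584597 rad = -33.495°.
Δλ = atan2( sin θ sin δ cos φ₁ , cos δ − sin φ₁ sin φ₂ ) = atan2(0.548703, -0.257067) = 2.008927 rad = 115.103°.
λ₂ = -86.328° + 115.103° = 28.775°.
The forward bearing on arrival equals the back-azimuth from the destination plus 180°.
Back-azimuth from P₂ (-33.495°, 28.775°) to P₁ (-43.398°, -86.328°), with Δλ' = λ₁ − λ₂ = -115.103°: atan2( sin Δλ' cos φ₁ , cos φ₂ sin φ₁ − sin φ₂ cos φ₁ cos Δλ' ) = 221.524°.
Final bearing = (221.524° + 180°) mod 360° = 41.524°.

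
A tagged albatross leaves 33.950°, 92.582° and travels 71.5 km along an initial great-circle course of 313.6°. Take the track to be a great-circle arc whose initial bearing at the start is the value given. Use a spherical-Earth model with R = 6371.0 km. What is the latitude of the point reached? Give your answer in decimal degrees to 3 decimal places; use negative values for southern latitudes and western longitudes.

Angular distance δ = d/R = 71.5 / 6371 = 0.011223 rad.
Start latitude φ₁ = 0.592539 rad; initial bearing θ = 5.473353 rad.
Destination latitude: φ₂ = arcsin( sin φ₁ cos δ + cos φ₁ sin δ cos θ ) = arcsin(0.564854) = 34.392°.
Δλ = atan2( sin θ sin δ cos φ₁ , cos δ − sin φ₁ sin φ₂ ) = atan2(-0.006742, 0.684483) = -0.009849 rad = -0.564°.
Hence λ₂ = 92.582° + -0.564° = 92.018°.

latitude 34.392°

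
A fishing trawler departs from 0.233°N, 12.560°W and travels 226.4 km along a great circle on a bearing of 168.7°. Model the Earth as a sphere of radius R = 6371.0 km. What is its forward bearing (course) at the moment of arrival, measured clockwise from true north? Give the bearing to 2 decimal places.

The arc subtends δ = 226.4/6371 = 0.035536 rad at the centre.
Converting: φ₁ = 0.004067 rad, θ = 2.944370 rad.
sin φ₂ = sin φ₁ cos δ + cos φ₁ sin δ cos θ = (0.004067)(0.999369) + (0.999992)(0.035529)(-0.980615) = -0.030775
φ₂ = asin(-0.030775) = -0.030780 rad = -1.764°.
Then Δλ = atan2(0.006962, 0.999494) = 0.006965 rad, from sin θ sin δ cos φ₁ over cos δ − sin φ₁ sin φ₂.
Hence λ₂ = -12.560° + 0.399° = -12.161°.
The forward bearing on arrival equals the back-azimuth from the destination plus 180°.
Back-azimuth from P₂ (-1.76°, -12.16°) to P₁ (0.23°, -12.56°), with Δλ' = λ₁ − λ₂ = -0.40°: atan2( sin Δλ' cos φ₁ , cos φ₂ sin φ₁ − sin φ₂ cos φ₁ cos Δλ' ) = 348.69°.
Final bearing = (348.69° + 180°) mod 360° = 168.69°.

final bearing 168.69°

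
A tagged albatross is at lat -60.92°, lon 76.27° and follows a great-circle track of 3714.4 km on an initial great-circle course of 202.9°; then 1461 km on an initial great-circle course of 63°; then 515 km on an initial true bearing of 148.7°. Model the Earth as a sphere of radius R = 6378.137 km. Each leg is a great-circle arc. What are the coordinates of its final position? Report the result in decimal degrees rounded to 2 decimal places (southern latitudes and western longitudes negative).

latitude -71.96°, longitude 17.22°

Apply the spherical direct solution leg by leg, carrying full precision between legs.
Leg 1: from (-60.92°, 76.27°), δ = 3714.4/6378.137 = 0.582364 rad, θ = 202.9° → φ = -77.46°, λ = -23.50°.
Leg 2: from (-77.46°, -23.50°), δ = 1461/6378.137 = 0.229064 rad, θ = 63° → φ = -68.16°, λ = 9.45°.
Leg 3: from (-68.16°, 9.45°), δ = 515/6378.137 = 0.080745 rad, θ = 148.7° → φ = -71.96°, λ = 17.22°.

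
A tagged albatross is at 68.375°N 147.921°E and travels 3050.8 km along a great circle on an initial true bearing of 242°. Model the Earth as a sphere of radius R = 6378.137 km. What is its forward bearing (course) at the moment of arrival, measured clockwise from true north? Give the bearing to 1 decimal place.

final bearing 209.2°

The arc subtends δ = 3050.8/6378.137 = 0.478321 rad at the centre.
Converting: φ₁ = 1.193369 rad, θ = 4.223697 rad.
sin φ₂ = sin φ₁ cos δ + cos φ₁ sin δ cos θ = (0.929616)(0.887769) + (0.368530)(0.460290)(-0.469472) = 0.745647
φ₂ = asin(0.745647) = 0.841505 rad = 48.215°.
Then Δλ = atan2(-0.149775, 0.194603) = -0.655954 rad, from sin θ sin δ cos φ₁ over cos δ − sin φ₁ sin φ₂.
λ₂ = λ₁ + Δλ = 110.338°.
The forward bearing on arrival equals the back-azimuth from the destination plus 180°.
Back-azimuth from P₂ (48.2°, 110.3°) to P₁ (68.4°, 147.9°), with Δλ' = λ₁ − λ₂ = 37.6°: atan2( sin Δλ' cos φ₁ , cos φ₂ sin φ₁ − sin φ₂ cos φ₁ cos Δλ' ) = 29.2°.
Final bearing = (29.2° + 180°) mod 360° = 209.2°.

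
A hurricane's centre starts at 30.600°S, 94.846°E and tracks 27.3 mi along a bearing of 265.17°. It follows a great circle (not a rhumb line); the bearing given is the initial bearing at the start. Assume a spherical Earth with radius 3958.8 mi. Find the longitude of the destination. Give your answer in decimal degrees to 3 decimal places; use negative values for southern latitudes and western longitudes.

Central angle δ = d/R = 0.006896 rad.
With φ₁ = -30.600° = -0.534071 rad and θ = 265.17° = 4.628090 rad:
Applying the spherical law of cosines for sides, sin φ₂ = sin φ₁ cos δ + cos φ₁ sin δ cos θ = -0.509529, so φ₂ = -30.632°.
For the longitude increment, Δλ = atan2( sin θ sin δ cos φ₁, cos δ − sin φ₁ sin φ₂ ) = atan2(-0.005915, 0.740605) = -0.458°.
λ₂ = λ₁ + Δλ = 94.388°.

longitude 94.388°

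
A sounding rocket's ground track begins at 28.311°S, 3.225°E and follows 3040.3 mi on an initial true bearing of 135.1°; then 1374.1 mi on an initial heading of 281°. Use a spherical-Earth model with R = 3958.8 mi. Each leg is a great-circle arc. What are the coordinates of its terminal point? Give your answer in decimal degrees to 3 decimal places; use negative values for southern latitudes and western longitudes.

latitude -43.401°, longitude 26.666°

Apply the spherical direct solution leg by leg, carrying full precision between legs.
Leg 1: from (-28.311°, 3.225°), δ = 3040.3/3958.8 = 0.767985 rad, θ = 135.1° → φ = -50.747°, λ = 54.027°.
Leg 2: from (-50.747°, 54.027°), δ = 1374.1/3958.8 = 0.347100 rad, θ = 281° → φ = -43.401°, λ = 26.666°.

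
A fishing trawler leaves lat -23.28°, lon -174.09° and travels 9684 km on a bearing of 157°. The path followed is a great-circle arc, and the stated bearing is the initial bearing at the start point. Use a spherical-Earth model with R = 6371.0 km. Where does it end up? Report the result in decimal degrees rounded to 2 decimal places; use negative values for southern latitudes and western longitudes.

latitude -59.83°, longitude -45.03°

Angular distance δ = d/R = 9684 / 6371 = 1.520013 rad.
Converting: φ₁ = -0.406313 rad, θ = 2.740167 rad.
Applying the spherical law of cosines for sides, sin φ₂ = sin φ₁ cos δ + cos φ₁ sin δ cos θ = -0.864534, so φ₂ = -59.83°.
Δλ = atan2( sin θ sin δ cos φ₁ , cos δ − sin φ₁ sin φ₂ ) = atan2(0.358457, -0.290923) = 2.252570 rad = 129.06°.
λ₂ = λ₁ + Δλ = -45.03°.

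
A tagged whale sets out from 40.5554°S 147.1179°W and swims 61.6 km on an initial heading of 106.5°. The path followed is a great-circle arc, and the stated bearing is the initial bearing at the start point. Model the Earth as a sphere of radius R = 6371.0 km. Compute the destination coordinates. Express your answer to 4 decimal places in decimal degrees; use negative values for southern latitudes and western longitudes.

Central angle δ = d/R = 0.009669 rad.
With φ₁ = -40.5554° = -0.707825 rad and θ = 106.5° = 1.858776 rad:
Applying the spherical law of cosines for sides, sin φ₂ = sin φ₁ cos δ + cos φ₁ sin δ cos θ = -0.652239, so φ₂ = -40.7106°.
Δλ = atan2( sin θ sin δ cos φ₁ , cos δ − sin φ₁ sin φ₂ ) = atan2(0.007044, 0.575879) = 0.012230 rad = 0.7007°.
Hence λ₂ = -147.1179° + 0.7007° = -146.4172°.

latitude -40.7106°, longitude -146.4172°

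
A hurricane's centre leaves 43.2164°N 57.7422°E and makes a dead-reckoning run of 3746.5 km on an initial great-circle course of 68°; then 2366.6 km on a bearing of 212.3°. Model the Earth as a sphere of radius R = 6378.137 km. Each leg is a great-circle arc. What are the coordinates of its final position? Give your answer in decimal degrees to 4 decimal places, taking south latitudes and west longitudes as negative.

Apply the spherical direct solution leg by leg, carrying full precision between legs.
Leg 1: from (43.2164°, 57.7422°), δ = 3746.5/6378.137 = 0.587397 rad, θ = 68° → φ = 46.1601°, λ = 105.6318°.
Leg 2: from (46.1601°, 105.6318°), δ = 2366.6/6378.137 = 0.371049 rad, θ = 212.3° → φ = 27.3811°, λ = 93.0286°.

latitude 27.3811°, longitude 93.0286°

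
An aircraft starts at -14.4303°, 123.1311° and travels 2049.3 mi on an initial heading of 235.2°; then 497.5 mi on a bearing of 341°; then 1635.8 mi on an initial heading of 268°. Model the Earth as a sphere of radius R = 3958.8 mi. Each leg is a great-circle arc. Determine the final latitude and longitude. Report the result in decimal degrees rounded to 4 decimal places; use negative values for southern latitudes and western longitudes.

Apply the spherical direct solution leg by leg, carrying full precision between legs.
Leg 1: from (-14.4303°, 123.1311°), δ = 2049.3/3958.8 = 0.517657 rad, θ = 235.2° → φ = -29.3443°, λ = 95.3462°.
Leg 2: from (-29.3443°, 95.3462°), δ = 497.5/3958.8 = 0.125669 rad, θ = 341° → φ = -22.5127°, λ = 92.8144°.
Leg 3: from (-22.5127°, 92.8144°), δ = 1635.8/3958.8 = 0.413206 rad, θ = 268° → φ = -21.3220°, λ = 67.2967°.

latitude -21.3220°, longitude 67.2967°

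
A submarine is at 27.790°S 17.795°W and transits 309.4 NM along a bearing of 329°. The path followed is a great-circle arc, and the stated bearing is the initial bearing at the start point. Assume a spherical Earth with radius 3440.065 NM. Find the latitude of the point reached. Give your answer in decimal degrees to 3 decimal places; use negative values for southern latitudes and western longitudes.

latitude -23.343°

The arc subtends δ = 309.4/3440.065 = 0.089940 rad at the centre.
Converting: φ₁ = -0.485027 rad, θ = 5.742133 rad.
sin φ₂ = sin φ₁ cos δ + cos φ₁ sin δ cos θ = (-0.466232)(0.995958) + (0.884662)(0.089819)(0.857167) = -0.396238
φ₂ = asin(-0.396238) = -0.407416 rad = -23.343°.
Δλ = atan2( sin θ sin δ cos φ₁ , cos δ − sin φ₁ sin φ₂ ) = atan2(-0.040925, 0.811219) = -0.050406 rad = -2.888°.
λ₂ = λ₁ + Δλ = -20.683°.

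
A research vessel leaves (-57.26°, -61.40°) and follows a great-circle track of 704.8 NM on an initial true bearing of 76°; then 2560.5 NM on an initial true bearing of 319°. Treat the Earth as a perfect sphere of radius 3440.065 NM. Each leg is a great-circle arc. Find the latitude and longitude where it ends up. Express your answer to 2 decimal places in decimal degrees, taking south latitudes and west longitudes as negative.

latitude -16.10°, longitude -69.88°

Apply the spherical direct solution leg by leg, carrying full precision between legs.
Leg 1: from (-57.26°, -61.40°), δ = 704.8/3440.065 = 0.204880 rad, θ = 76° → φ = -52.84°, λ = -42.33°.
Leg 2: from (-52.84°, -42.33°), δ = 2560.5/3440.065 = 0.744317 rad, θ = 319° → φ = -16.10°, λ = -69.88°.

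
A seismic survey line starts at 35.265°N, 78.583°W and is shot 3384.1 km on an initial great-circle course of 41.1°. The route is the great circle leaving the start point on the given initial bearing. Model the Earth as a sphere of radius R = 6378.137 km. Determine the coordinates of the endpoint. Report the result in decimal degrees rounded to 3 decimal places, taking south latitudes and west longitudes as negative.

latitude 54.031°, longitude -44.086°

Angular distance δ = d/R = 3384.1 / 6378.137 = 0.530578 rad.
Converting: φ₁ = 0.615490 rad, θ = 0.717330 rad.
Applying the spherical law of cosines for sides, sin φ₂ = sin φ₁ cos δ + cos φ₁ sin δ cos θ = 0.809331, so φ₂ = 54.031°.
Then Δλ = atan2(0.271608, 0.395240) = 0.602081 rad, from sin θ sin δ cos φ₁ over cos δ − sin φ₁ sin φ₂.
λ₂ = λ₁ + Δλ = -44.086°.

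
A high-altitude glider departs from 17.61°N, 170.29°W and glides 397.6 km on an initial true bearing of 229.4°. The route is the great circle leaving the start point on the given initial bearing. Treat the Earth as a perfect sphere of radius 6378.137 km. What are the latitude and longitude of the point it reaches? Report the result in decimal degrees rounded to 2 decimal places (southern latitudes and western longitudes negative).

Central angle δ = d/R = 0.062338 rad.
Converting: φ₁ = 0.307352 rad, θ = 4.003785 rad.
Applying the spherical law of cosines for sides, sin φ₂ = sin φ₁ cos δ + cos φ₁ sin δ cos θ = 0.263307, so φ₂ = 15.27°.
Then Δλ = atan2(-0.045084, 0.918398) = -0.049051 rad, from sin θ sin δ cos φ₁ over cos δ − sin φ₁ sin φ₂.
λ₂ = λ₁ + Δλ = -173.10°.

latitude 15.27°, longitude -173.10°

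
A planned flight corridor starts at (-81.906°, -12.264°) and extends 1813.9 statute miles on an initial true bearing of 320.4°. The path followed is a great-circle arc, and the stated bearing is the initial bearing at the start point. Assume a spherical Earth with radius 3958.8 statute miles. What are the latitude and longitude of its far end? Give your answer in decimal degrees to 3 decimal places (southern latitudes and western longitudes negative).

δ = 1813.9/3958.8 = 0.458194 rad (26.2526°).
Converting: φ₁ = -1.429529 rad, θ = 5.592035 rad.
Destination latitude: φ₂ = arcsin( sin φ₁ cos δ + cos φ₁ sin δ cos θ ) = arcsin(-0.839932) = -57.133°.
Δλ = atan2( sin θ sin δ cos φ₁ , cos δ − sin φ₁ sin φ₂ ) = atan2(-0.039698, 0.065288) = -0.546315 rad = -31.302°.
λ₂ = λ₁ + Δλ = -43.566°.

latitude -57.133°, longitude -43.566°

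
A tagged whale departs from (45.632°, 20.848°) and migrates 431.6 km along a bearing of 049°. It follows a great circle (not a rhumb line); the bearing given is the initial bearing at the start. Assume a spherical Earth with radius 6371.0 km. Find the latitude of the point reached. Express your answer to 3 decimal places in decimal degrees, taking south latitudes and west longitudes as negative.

Central angle δ = d/R = 0.067744 rad.
Start latitude φ₁ = 0.796429 rad; initial bearing θ = 0.855211 rad.
sin φ₂ = sin φ₁ cos δ + cos φ₁ sin δ cos θ = (0.714863)(0.997706) + (0.699264)(0.067693)(0.656059) = 0.744278
φ₂ = asin(0.744278) = 0.839453 rad = 48.097°.
Δλ = atan2( sin θ sin δ cos φ₁ , cos δ − sin φ₁ sin φ₂ ) = atan2(0.035724, 0.465649) = 0.076569 rad = 4.387°.
λ₂ = 20.848° + 4.387° = 25.235°.

latitude 48.097°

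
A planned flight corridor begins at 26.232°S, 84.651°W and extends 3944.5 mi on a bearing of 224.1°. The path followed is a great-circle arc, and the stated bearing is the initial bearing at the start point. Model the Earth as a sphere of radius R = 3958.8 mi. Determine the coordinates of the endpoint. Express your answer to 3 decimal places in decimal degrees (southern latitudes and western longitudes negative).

δ = 3944.5/3958.8 = 0.996388 rad (57.0888°).
Converting: φ₁ = -0.457835 rad, θ = 3.911283 rad.
Destination latitude: φ₂ = arcsin( sin φ₁ cos δ + cos φ₁ sin δ cos θ ) = arcsin(-0.780947) = -51.347°.
Then Δλ = atan2(-0.524060, 0.198154) = -1.209298 rad, from sin θ sin δ cos φ₁ over cos δ − sin φ₁ sin φ₂.
λ₂ = λ₁ + Δλ = -153.939°.

latitude -51.347°, longitude -153.939°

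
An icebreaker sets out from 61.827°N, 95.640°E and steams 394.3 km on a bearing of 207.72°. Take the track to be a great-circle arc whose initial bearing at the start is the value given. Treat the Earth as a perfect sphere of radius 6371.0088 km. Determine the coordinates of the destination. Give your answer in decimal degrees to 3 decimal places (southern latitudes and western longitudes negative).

latitude 58.648°, longitude 92.470°

Angular distance δ = d/R = 394.3 / 6371.0088 = 0.061890 rad.
Start latitude φ₁ = 1.079085 rad; initial bearing θ = 3.625398 rad.
Destination latitude: φ₂ = arcsin( sin φ₁ cos δ + cos φ₁ sin δ cos θ ) = arcsin(0.853988) = 58.648°.
For the longitude increment, Δλ = atan2( sin θ sin δ cos φ₁, cos δ − sin φ₁ sin φ₂ ) = atan2(-0.013583, 0.245273) = -3.170°.
λ₂ = λ₁ + Δλ = 92.470°.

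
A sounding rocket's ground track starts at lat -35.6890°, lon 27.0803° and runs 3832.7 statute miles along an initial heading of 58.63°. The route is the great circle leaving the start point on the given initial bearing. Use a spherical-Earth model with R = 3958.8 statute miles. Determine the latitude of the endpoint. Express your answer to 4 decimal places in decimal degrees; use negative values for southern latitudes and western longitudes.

δ = 3832.7/3958.8 = 0.968147 rad (55.4707°).
With φ₁ = -35.6890° = -0.622891 rad and θ = 58.63° = 1.023287 rad:
Destination latitude: φ₂ = arcsin( sin φ₁ cos δ + cos φ₁ sin δ cos θ ) = arcsin(0.017638) = 1.0107°.
For the longitude increment, Δλ = atan2( sin θ sin δ cos φ₁, cos δ − sin φ₁ sin φ₂ ) = atan2(0.571307, 0.577117) = 44.7101°.
λ₂ = 27.0803° + 44.7101° = 71.7904°.

latitude 1.0107°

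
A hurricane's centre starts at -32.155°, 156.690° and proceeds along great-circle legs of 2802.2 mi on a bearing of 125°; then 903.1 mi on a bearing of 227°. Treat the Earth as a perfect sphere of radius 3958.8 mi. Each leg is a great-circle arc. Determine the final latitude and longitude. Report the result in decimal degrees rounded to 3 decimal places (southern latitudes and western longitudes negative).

latitude -53.945°, longitude -169.494°

Apply the spherical direct solution leg by leg, carrying full precision between legs.
Leg 1: from (-32.155°, 156.690°), δ = 2802.2/3958.8 = 0.707841 rad, θ = 125° → φ = -46.062°, λ = -153.173°.
Leg 2: from (-46.062°, -153.173°), δ = 903.1/3958.8 = 0.228125 rad, θ = 227° → φ = -53.945°, λ = -169.494°.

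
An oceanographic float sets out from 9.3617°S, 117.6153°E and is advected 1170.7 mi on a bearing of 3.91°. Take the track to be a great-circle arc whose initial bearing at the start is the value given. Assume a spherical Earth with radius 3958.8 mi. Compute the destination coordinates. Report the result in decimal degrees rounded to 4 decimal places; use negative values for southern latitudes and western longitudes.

latitude 7.5432°, longitude 118.7639°

The arc subtends δ = 1170.7/3958.8 = 0.295721 rad at the centre.
Converting: φ₁ = -0.163392 rad, θ = 0.068242 rad.
Destination latitude: φ₂ = arcsin( sin φ₁ cos δ + cos φ₁ sin δ cos θ ) = arcsin(0.131273) = 7.5432°.
Then Δλ = atan2(0.019608, 0.977946) = 0.020047 rad, from sin θ sin δ cos φ₁ over cos δ − sin φ₁ sin φ₂.
λ₂ = λ₁ + Δλ = 118.7639°.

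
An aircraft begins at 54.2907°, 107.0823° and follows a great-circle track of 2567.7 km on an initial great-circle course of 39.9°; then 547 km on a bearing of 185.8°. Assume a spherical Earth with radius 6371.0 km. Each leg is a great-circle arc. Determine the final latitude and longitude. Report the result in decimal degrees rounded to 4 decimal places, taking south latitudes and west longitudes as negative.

latitude 62.4034°, longitude 146.7007°

Apply the spherical direct solution leg by leg, carrying full precision between legs.
Leg 1: from (54.2907°, 107.0823°), δ = 2567.7/6371 = 0.403029 rad, θ = 39.9° → φ = 67.3017°, λ = 147.7726°.
Leg 2: from (67.3017°, 147.7726°), δ = 547/6371 = 0.085858 rad, θ = 185.8° → φ = 62.4034°, λ = 146.7007°.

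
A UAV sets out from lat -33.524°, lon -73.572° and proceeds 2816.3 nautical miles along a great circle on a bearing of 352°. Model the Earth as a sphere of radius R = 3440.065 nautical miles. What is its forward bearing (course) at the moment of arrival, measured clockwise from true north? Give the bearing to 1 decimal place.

final bearing 353.2°

Central angle δ = d/R = 0.818676 rad.
Start latitude φ₁ = -0.585104 rad; initial bearing θ = 6.143559 rad.
Applying the spherical law of cosines for sides, sin φ₂ = sin φ₁ cos δ + cos φ₁ sin δ cos θ = 0.225530, so φ₂ = 13.034°.
For the longitude increment, Δλ = atan2( sin θ sin δ cos φ₁, cos δ − sin φ₁ sin φ₂ ) = atan2(-0.084724, 0.807745) = -5.988°.
Hence λ₂ = -73.572° + -5.988° = -79.560°.
The forward bearing on arrival equals the back-azimuth from the destination plus 180°.
Back-azimuth from P₂ (13.0°, -79.6°) to P₁ (-33.5°, -73.6°), with Δλ' = λ₁ − λ₂ = 6.0°: atan2( sin Δλ' cos φ₁ , cos φ₂ sin φ₁ − sin φ₂ cos φ₁ cos Δλ' ) = 173.2°.
Final bearing = (173.2° + 180°) mod 360° = 353.2°.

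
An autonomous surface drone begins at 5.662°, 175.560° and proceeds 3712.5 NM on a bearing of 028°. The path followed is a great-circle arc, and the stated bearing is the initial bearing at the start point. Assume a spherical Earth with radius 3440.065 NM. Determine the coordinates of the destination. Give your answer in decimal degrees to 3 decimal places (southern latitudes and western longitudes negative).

latitude 55.201°, longitude -137.954°

δ = 3712.5/3440.065 = 1.079195 rad (61.8333°).
Start latitude φ₁ = 0.098821 rad; initial bearing θ = 0.488692 rad.
Applying the spherical law of cosines for sides, sin φ₂ = sin φ₁ cos δ + cos φ₁ sin δ cos θ = 0.821161, so φ₂ = 55.201°.
Then Δλ = atan2(0.411857, 0.391023) = 0.811341 rad, from sin θ sin δ cos φ₁ over cos δ − sin φ₁ sin φ₂.
λ₂ = 175.560° + 46.486° = 222.046°, normalized to (−180°, 180°] → -137.954°.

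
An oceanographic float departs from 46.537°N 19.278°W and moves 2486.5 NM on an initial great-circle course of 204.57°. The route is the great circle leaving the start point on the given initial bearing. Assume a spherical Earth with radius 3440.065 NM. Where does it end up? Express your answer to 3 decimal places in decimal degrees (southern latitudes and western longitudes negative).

latitude 7.498°, longitude -35.385°

Central angle δ = d/R = 0.722806 rad.
Start latitude φ₁ = 0.812224 rad; initial bearing θ = 3.570420 rad.
sin φ₂ = sin φ₁ cos δ + cos φ₁ sin δ cos θ = (0.725819)(0.749952) + (0.687886)(0.661492)(-0.909454) = 0.130500
φ₂ = asin(0.130500) = 0.130873 rad = 7.498°.
For the longitude increment, Δλ = atan2( sin θ sin δ cos φ₁, cos δ − sin φ₁ sin φ₂ ) = atan2(-0.189204, 0.655233) = -16.107°.
λ₂ = -19.278° + -16.107° = -35.385°.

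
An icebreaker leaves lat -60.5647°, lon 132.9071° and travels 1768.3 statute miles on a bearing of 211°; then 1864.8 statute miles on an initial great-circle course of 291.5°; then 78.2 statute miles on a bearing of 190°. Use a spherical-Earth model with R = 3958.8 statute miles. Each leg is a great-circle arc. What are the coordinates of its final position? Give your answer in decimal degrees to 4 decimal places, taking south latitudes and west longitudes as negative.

Apply the spherical direct solution leg by leg, carrying full precision between legs.
Leg 1: from (-60.5647°, 132.9071°), δ = 1768.3/3958.8 = 0.446676 rad, θ = 211° → φ = -75.3367°, λ = 71.3980°.
Leg 2: from (-75.3367°, 71.3980°), δ = 1864.8/3958.8 = 0.471052 rad, θ = 291.5° → φ = -55.0813°, λ = 23.8657°.
Leg 3: from (-55.0813°, 23.8657°), δ = 78.2/3958.8 = 0.019753 rad, θ = 190° → φ = -56.1954°, λ = 23.5124°.

latitude -56.1954°, longitude 23.5124°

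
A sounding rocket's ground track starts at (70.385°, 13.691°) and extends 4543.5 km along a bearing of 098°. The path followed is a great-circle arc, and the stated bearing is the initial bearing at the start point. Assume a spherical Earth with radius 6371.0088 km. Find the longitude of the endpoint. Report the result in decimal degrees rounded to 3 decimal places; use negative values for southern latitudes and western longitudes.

Central angle δ = d/R = 0.713152 rad.
With φ₁ = 70.385° = 1.228450 rad and θ = 98° = 1.710423 rad:
Destination latitude: φ₂ = arcsin( sin φ₁ cos δ + cos φ₁ sin δ cos θ ) = arcsin(0.681849) = 42.988°.
Δλ = atan2( sin θ sin δ cos φ₁ , cos δ − sin φ₁ sin φ₂ ) = atan2(0.217484, 0.114022) = 1.087915 rad = 62.333°.
λ₂ = λ₁ + Δλ = 76.024°.

longitude 76.024°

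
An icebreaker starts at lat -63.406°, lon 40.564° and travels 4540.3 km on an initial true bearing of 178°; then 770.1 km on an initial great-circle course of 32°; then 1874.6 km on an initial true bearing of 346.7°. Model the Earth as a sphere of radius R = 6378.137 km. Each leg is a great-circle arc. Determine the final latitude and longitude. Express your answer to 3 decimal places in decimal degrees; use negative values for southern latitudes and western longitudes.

Apply the spherical direct solution leg by leg, carrying full precision between legs.
Leg 1: from (-63.406°, 40.564°), δ = 4540.3/6378.137 = 0.711854 rad, θ = 178° → φ = -75.766°, λ = -144.756°.
Leg 2: from (-75.766°, -144.756°), δ = 770.1/6378.137 = 0.120741 rad, θ = 32° → φ = -69.575°, λ = -134.218°.
Leg 3: from (-69.575°, -134.218°), δ = 1874.6/6378.137 = 0.293910 rad, θ = 346.7° → φ = -52.992°, λ = -140.574°.

latitude -52.992°, longitude -140.574°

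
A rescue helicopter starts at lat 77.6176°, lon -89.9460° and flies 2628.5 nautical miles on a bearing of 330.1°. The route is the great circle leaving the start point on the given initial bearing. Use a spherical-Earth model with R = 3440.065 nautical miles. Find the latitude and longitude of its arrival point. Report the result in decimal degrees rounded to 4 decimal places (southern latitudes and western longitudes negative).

latitude 56.4948°, longitude 128.7208°

δ = 2628.5/3440.065 = 0.764084 rad (43.7788°).
With φ₁ = 77.6176° = 1.354683 rad and θ = 330.1° = 5.761332 rad:
Destination latitude: φ₂ = arcsin( sin φ₁ cos δ + cos φ₁ sin δ cos θ ) = arcsin(0.833836) = 56.4948°.
For the longitude increment, Δλ = atan2( sin θ sin δ cos φ₁, cos δ − sin φ₁ sin φ₂ ) = atan2(-0.073957, -0.092423) = -141.3332°.
λ₂ = -89.9460° + -141.3332° = -231.2792°, normalized to (−180°, 180°] → 128.7208°.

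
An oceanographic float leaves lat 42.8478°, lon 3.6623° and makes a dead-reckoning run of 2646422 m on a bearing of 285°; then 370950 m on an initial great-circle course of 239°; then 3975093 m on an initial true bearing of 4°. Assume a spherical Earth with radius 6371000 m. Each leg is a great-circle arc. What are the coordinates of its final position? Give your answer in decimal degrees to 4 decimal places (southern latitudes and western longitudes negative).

Apply the spherical direct solution leg by leg, carrying full precision between legs.
Leg 1: from (42.8478°, 3.6623°), δ = 2646422/6371000 = 0.415386 rad, θ = 285° → φ = 44.3306°, λ = -29.3569°.
Leg 2: from (44.3306°, -29.3569°), δ = 370950/6371000 = 0.058225 rad, θ = 239° → φ = 42.5454°, λ = -33.2390°.
Leg 3: from (42.5454°, -33.2390°), δ = 3975093/6371000 = 0.623935 rad, θ = 4° → φ = 78.0017°, λ = -21.9333°.

latitude 78.0017°, longitude -21.9333°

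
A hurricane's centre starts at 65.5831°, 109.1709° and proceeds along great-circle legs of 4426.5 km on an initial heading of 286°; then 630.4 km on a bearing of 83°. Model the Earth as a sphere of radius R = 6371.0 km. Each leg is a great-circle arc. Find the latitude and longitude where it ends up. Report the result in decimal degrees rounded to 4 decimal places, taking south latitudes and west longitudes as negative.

Apply the spherical direct solution leg by leg, carrying full precision between legs.
Leg 1: from (65.5831°, 109.1709°), δ = 4426.5/6371 = 0.694789 rad, θ = 286° → φ = 50.5727°, λ = 33.4703°.
Leg 2: from (50.5727°, 33.4703°), δ = 630.4/6371 = 0.098948 rad, θ = 83° → φ = 50.9229°, λ = 42.4187°.

latitude 50.9229°, longitude 42.4187°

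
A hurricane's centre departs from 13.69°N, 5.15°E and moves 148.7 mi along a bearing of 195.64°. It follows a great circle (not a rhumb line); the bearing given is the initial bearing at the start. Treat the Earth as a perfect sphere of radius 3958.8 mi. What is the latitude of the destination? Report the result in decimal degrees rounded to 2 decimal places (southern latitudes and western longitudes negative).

latitude 11.62°

The arc subtends δ = 148.7/3958.8 = 0.037562 rad at the centre.
Start latitude φ₁ = 0.238936 rad; initial bearing θ = 3.414562 rad.
Destination latitude: φ₂ = arcsin( sin φ₁ cos δ + cos φ₁ sin δ cos θ ) = arcsin(0.201366) = 11.62°.
Δλ = atan2( sin θ sin δ cos φ₁ , cos δ − sin φ₁ sin φ₂ ) = atan2(-0.009836, 0.951638) = -0.010336 rad = -0.59°.
λ₂ = λ₁ + Δλ = 4.56°.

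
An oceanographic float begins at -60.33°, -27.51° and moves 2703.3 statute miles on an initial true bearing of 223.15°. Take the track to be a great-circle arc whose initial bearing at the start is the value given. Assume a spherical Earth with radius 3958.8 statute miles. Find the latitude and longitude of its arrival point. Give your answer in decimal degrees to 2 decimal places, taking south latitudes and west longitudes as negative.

latitude -64.41°, longitude -119.63°

δ = 2703.3/3958.8 = 0.682858 rad (39.1249°).
Converting: φ₁ = -1.052957 rad, θ = 3.894702 rad.
Destination latitude: φ₂ = arcsin( sin φ₁ cos δ + cos φ₁ sin δ cos θ ) = arcsin(-0.901944) = -64.41°.
Δλ = atan2( sin θ sin δ cos φ₁ , cos δ − sin φ₁ sin φ₂ ) = atan2(-0.213622, -0.007919) = -1.607848 rad = -92.12°.
λ₂ = -27.51° + -92.12° = -119.63°.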